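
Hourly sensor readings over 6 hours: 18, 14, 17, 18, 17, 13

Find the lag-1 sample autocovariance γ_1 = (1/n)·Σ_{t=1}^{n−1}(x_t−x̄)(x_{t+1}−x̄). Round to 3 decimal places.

-0.894

Mean x̄ = (18 + 14 + 17 + 18 + 17 + 13)/6 = 16.1667
Σ_{t=1}^{5}(x_t−x̄)(x_{t+1}−x̄) = -5.3611
γ_1 = -5.3611 / 6 = -0.894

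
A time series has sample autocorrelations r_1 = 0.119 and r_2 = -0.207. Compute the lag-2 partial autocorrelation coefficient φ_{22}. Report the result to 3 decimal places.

φ_{22} = (r_2 − r_1²) / (1 − r_1²)
r_1² = (0.119)² = 0.014161
Numerator = -0.207 − 0.0142 = -0.2212; denominator = 1 − 0.0142 = 0.9858
φ_{22} = -0.2212 / 0.9858 = -0.224

-0.224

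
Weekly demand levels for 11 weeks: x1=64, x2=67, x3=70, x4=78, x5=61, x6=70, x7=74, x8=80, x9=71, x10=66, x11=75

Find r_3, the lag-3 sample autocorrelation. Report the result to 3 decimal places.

Mean x̄ = (64 + 67 + 70 + 78 + 61 + 70 + 74 + 80 + 71 + 66 + 75)/11 = 70.5455
Numerator Σ_{t=1}^{8}(x_t−x̄)(x_{t+3}−x̄) = -52.9835
Denominator Σ(x_t−x̄)² = 344.7273
r_3 = -52.9835 / 344.7273 = -0.154

-0.154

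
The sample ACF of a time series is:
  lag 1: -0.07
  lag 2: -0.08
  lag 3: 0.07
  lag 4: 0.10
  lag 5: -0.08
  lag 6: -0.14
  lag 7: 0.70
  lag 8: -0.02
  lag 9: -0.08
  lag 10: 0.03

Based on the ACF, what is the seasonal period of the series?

7

The largest autocorrelation is r_7 = 0.70; the remaining lags stay at or below 0.10.
The dominant spike at lag 7 indicates a seasonal period of 7.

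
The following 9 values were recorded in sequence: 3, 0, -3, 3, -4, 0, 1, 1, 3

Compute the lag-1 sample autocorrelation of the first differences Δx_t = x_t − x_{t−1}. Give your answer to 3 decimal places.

First differences Δx: -3, -3, 6, -7, 4, 1, 0, 2
Mean of differences = 0.0000
Numerator Σ(Δx_t−Δx̄)(Δx_{t+1}−Δx̄) = -75.0000
Denominator Σ(Δx_t−Δx̄)² = 124.0000
r_1(Δx) = -75.0000 / 124.0000 = -0.605

-0.605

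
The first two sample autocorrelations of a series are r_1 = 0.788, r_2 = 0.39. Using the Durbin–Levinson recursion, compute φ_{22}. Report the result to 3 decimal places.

φ_{22} = (r_2 − r_1²) / (1 − r_1²)
r_1² = (0.788)² = 0.620944
Numerator = 0.39 − 0.6209 = -0.2309; denominator = 1 − 0.6209 = 0.3791
φ_{22} = -0.2309 / 0.3791 = -0.609

-0.609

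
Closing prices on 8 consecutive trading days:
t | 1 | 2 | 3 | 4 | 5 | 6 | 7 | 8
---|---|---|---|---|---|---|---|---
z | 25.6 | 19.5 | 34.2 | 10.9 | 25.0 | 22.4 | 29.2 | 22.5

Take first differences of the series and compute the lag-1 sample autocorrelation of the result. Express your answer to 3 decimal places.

-0.785

First differences Δz: -6.1, 14.7, -23.3, 14.1, -2.6, 6.8, -6.7
Mean of differences = -0.4429
Numerator Σ(Δz_t−Δz̄)(Δz_{t+1}−Δz̄) = -856.5104
Denominator Σ(Δz_t−Δz̄)² = 1091.5171
r_1(Δz) = -856.5104 / 1091.5171 = -0.785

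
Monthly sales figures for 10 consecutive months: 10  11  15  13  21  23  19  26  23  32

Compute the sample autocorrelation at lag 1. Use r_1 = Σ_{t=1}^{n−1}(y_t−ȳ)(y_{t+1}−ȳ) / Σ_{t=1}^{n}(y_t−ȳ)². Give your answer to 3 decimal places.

Mean ȳ = (10 + 11 + 15 + 13 + 21 + 23 + 19 + 26 + 23 + 32)/10 = 19.3000
Numerator Σ_{t=1}^{9}(y_t−ȳ)(y_{t+1}−ȳ) = 204.2100
Denominator Σ(y_t−ȳ)² = 450.1000
r_1 = 204.2100 / 450.1000 = 0.454

0.454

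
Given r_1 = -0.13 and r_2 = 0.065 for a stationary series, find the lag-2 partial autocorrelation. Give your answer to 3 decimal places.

φ_{22} = (r_2 − r_1²) / (1 − r_1²)
r_1² = (-0.13)² = 0.0169
Numerator = 0.065 − 0.0169 = 0.0481; denominator = 1 − 0.0169 = 0.9831
φ_{22} = 0.0481 / 0.9831 = 0.049

0.049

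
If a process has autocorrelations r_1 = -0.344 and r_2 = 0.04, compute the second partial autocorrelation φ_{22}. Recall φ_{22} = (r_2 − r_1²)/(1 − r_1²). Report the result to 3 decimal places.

φ_{22} = (r_2 − r_1²) / (1 − r_1²)
r_1² = (-0.344)² = 0.118336
Numerator = 0.04 − 0.1183 = -0.0783; denominator = 1 − 0.1183 = 0.8817
φ_{22} = -0.0783 / 0.8817 = -0.089

-0.089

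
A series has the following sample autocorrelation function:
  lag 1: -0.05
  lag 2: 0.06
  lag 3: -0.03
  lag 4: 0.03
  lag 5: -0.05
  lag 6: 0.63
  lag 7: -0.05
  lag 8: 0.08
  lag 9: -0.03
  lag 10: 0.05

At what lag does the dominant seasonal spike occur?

6

The largest autocorrelation is r_6 = 0.63; the remaining lags stay at or below 0.08.
The dominant spike at lag 6 indicates a seasonal period of 6.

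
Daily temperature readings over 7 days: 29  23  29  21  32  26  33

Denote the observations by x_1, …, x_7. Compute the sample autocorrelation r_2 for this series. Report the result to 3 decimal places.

0.608

Mean x̄ = (29 + 23 + 29 + 21 + 32 + 26 + 33)/7 = 27.5714
Deviations from mean: 1.4286, -4.5714, 1.4286, -6.5714, 4.4286, -1.5714, 5.4286
Σ(x_t−x̄)(x_{t+2}−x̄) = (2.0408) + (30.0408) + (6.3265) + (10.3265) + (24.0408) = 72.7755
Denominator Σ(x_t−x̄)² = 119.7143
r_2 = 72.7755 / 119.7143 = 0.608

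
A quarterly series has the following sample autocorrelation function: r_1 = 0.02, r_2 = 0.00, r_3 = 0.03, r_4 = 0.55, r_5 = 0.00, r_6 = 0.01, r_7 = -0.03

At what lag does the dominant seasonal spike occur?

The largest autocorrelation is r_4 = 0.55; the remaining lags stay at or below 0.03.
The dominant spike at lag 4 indicates a seasonal period of 4.

4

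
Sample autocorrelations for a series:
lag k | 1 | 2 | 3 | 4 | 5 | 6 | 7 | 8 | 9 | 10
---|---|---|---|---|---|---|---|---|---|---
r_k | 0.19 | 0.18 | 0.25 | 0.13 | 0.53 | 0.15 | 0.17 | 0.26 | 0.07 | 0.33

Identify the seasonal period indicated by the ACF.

The largest autocorrelation is r_5 = 0.53, with a weaker echo at lag 10 (0.33); the remaining lags stay at or below 0.26.
The dominant spike at lag 5 indicates a seasonal period of 5.

5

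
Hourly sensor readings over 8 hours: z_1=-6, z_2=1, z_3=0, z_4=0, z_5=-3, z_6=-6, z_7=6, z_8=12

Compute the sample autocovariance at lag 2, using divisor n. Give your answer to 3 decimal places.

-10.750

Mean z̄ = (-6 + 1 + 0 + 0 − 3 − 6 + 6 + 12)/8 = 0.5000
Deviations: -6.5000, 0.5000, -0.5000, -0.5000, -3.5000, -6.5000, 5.5000, 11.5000
Σ_{t=1}^{6}(z_t−z̄)(z_{t+2}−z̄) = -86.0000
γ_2 = -86.0000 / 8 = -10.750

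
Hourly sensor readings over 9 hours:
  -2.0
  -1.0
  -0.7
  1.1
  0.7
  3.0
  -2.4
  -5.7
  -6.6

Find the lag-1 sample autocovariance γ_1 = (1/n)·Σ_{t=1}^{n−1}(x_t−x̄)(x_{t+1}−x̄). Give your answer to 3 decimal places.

4.340

Mean x̄ = (-2.0 − 1.0 − 0.7 + 1.1 + 0.7 + 3.0 − 2.4 − 5.7 − 6.6)/9 = -1.5111
Σ_{t=1}^{8}(x_t−x̄)(x_{t+1}−x̄) = 39.0610
γ_1 = 39.0610 / 9 = 4.340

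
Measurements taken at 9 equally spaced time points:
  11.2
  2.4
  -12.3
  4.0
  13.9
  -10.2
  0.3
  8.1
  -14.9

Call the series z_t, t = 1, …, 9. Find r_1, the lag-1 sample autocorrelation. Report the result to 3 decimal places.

-0.296

Mean z̄ = (11.2 + 2.4 − 12.3 + 4.0 + 13.9 − 10.2 + 0.3 + 8.1 − 14.9)/9 = 0.2778
Numerator Σ_{t=1}^{8}(z_t−z̄)(z_{t+1}−z̄) = -261.1394
Denominator Σ(z_t−z̄)² = 882.7556
r_1 = -261.1394 / 882.7556 = -0.296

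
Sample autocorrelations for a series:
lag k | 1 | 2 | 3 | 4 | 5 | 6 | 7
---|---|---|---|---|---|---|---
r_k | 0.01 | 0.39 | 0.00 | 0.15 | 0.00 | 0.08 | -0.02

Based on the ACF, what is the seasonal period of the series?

The largest autocorrelation is r_2 = 0.39, with a weaker echo at lag 4 (0.15); the remaining lags stay at or below 0.08.
The dominant spike at lag 2 indicates a seasonal period of 2.

2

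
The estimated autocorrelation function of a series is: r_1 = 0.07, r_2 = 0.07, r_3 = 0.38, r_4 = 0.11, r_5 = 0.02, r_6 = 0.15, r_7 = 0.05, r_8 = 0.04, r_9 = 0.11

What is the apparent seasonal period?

The largest autocorrelation is r_3 = 0.38, with a weaker echo at lag 6 (0.15); the remaining lags stay at or below 0.11.
The dominant spike at lag 3 indicates a seasonal period of 3.

3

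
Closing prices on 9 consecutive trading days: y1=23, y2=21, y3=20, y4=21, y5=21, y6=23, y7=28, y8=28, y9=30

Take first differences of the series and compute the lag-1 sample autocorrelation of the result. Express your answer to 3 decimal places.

First differences Δy: -2, -1, 1, 0, 2, 5, 0, 2
Mean of differences = 0.8750
Numerator Σ(Δy_t−Δȳ)(Δy_{t+1}−Δȳ) = 4.1094
Denominator Σ(Δy_t−Δȳ)² = 32.8750
r_1(Δy) = 4.1094 / 32.8750 = 0.125

0.125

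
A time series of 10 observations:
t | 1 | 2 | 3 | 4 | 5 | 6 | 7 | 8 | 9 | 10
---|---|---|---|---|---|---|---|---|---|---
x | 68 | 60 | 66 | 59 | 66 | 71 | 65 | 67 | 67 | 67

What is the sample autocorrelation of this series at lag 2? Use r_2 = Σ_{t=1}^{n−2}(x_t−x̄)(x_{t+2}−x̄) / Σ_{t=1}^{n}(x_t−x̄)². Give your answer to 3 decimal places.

0.093

Mean x̄ = (68 + 60 + 66 + 59 + 66 + 71 + 65 + 67 + 67 + 67)/10 = 65.6000
Numerator Σ_{t=1}^{8}(x_t−x̄)(x_{t+2}−x̄) = 10.8800
Denominator Σ(x_t−x̄)² = 116.4000
r_2 = 10.8800 / 116.4000 = 0.093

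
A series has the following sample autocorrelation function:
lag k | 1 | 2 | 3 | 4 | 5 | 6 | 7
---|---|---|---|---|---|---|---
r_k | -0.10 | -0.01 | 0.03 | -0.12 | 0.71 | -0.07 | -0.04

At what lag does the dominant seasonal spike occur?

5

The largest autocorrelation is r_5 = 0.71; the remaining lags stay at or below 0.03.
The dominant spike at lag 5 indicates a seasonal period of 5.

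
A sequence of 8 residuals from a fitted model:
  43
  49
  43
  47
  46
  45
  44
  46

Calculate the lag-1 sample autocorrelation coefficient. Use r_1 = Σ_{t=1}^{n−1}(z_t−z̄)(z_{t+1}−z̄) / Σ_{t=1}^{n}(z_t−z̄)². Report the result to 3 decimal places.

Mean z̄ = (43 + 49 + 43 + 47 + 46 + 45 + 44 + 46)/8 = 45.3750
Deviations from mean: -2.3750, 3.6250, -2.3750, 1.6250, 0.6250, -0.3750, -1.3750, 0.6250
Numerator Σ_{t=1}^{7}(z_t−z̄)(z_{t+1}−z̄) = -20.6406
Denominator Σ(z_t−z̄)² = 29.8750
r_1 = -20.6406 / 29.8750 = -0.691

-0.691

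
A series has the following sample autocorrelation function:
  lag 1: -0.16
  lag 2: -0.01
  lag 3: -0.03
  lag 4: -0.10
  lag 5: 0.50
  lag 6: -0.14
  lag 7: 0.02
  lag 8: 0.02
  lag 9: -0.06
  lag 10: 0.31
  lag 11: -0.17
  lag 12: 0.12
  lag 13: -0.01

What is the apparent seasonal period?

5

The largest autocorrelation is r_5 = 0.50, with a weaker echo at lag 10 (0.31); the remaining lags stay at or below 0.12.
The dominant spike at lag 5 indicates a seasonal period of 5.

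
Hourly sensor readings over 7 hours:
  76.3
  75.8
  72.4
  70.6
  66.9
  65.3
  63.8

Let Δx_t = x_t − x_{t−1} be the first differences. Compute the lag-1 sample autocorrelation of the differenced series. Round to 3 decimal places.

-0.455

First differences Δx: -0.5, -3.4, -1.8, -3.7, -1.6, -1.5
Mean of differences = -2.0833
Numerator Σ(Δx_t−Δx̄)(Δx_{t+1}−Δx̄) = -3.4153
Denominator Σ(Δx_t−Δx̄)² = 7.5083
r_1(Δx) = -3.4153 / 7.5083 = -0.455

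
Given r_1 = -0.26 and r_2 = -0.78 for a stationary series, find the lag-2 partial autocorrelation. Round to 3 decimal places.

φ_{22} = (r_2 − r_1²) / (1 − r_1²)
r_1² = (-0.26)² = 0.0676
Numerator = -0.78 − 0.0676 = -0.8476; denominator = 1 − 0.0676 = 0.9324
φ_{22} = -0.8476 / 0.9324 = -0.909

-0.909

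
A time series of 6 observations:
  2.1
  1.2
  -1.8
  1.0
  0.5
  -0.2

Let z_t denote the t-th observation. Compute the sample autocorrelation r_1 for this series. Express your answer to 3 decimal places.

Mean z̄ = (2.1 + 1.2 − 1.8 + 1.0 + 0.5 − 0.2)/6 = 0.4667
Deviations from mean: 1.6333, 0.7333, -2.2667, 0.5333, 0.0333, -0.6667
Σ(z_t−z̄)(z_{t+1}−z̄) = (1.1978) + (-1.6622) + (-1.2089) + (0.0178) + (-0.0222) = -1.6778
Denominator Σ(z_t−z̄)² = 9.0733
r_1 = -1.6778 / 9.0733 = -0.185

-0.185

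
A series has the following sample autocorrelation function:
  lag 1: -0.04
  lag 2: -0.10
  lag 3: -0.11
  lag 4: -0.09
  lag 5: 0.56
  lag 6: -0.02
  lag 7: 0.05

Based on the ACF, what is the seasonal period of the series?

The largest autocorrelation is r_5 = 0.56; the remaining lags stay at or below 0.05.
The dominant spike at lag 5 indicates a seasonal period of 5.

5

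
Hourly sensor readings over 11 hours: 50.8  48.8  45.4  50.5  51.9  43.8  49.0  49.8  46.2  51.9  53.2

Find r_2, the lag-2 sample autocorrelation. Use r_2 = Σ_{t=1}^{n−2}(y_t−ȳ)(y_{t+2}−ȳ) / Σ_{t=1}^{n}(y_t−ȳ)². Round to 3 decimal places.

Mean ȳ = (50.8 + 48.8 + 45.4 + 50.5 + 51.9 + 43.8 + 49.0 + 49.8 + 46.2 + 51.9 + 53.2)/11 = 49.2091
Numerator Σ_{t=1}^{9}(y_t−ȳ)(y_{t+2}−ȳ) = -37.3693
Denominator Σ(y_t−ȳ)² = 87.9891
r_2 = -37.3693 / 87.9891 = -0.425

-0.425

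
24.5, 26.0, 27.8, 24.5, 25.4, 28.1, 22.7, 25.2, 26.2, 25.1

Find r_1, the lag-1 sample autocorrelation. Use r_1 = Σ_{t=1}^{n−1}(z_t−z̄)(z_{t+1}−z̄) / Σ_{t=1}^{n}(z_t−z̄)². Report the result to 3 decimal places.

-0.387

Mean z̄ = (24.5 + 26.0 + 27.8 + 24.5 + 25.4 + 28.1 + 22.7 + 25.2 + 26.2 + 25.1)/10 = 25.5500
Numerator Σ_{t=1}^{9}(z_t−z̄)(z_{t+1}−z̄) = -8.8375
Denominator Σ(z_t−z̄)² = 22.8650
r_1 = -8.8375 / 22.8650 = -0.387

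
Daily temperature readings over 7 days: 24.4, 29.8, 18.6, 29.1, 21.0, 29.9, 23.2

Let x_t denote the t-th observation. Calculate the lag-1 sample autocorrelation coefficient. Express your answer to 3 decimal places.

-0.846

Mean x̄ = (24.4 + 29.8 + 18.6 + 29.1 + 21.0 + 29.9 + 23.2)/7 = 25.1429
Deviations from mean: -0.7429, 4.6571, -6.5429, 3.9571, -4.1429, 4.7571, -1.9429
Numerator Σ_{t=1}^{6}(x_t−x̄)(x_{t+1}−x̄) = -105.1661
Denominator Σ(x_t−x̄)² = 124.2771
r_1 = -105.1661 / 124.2771 = -0.846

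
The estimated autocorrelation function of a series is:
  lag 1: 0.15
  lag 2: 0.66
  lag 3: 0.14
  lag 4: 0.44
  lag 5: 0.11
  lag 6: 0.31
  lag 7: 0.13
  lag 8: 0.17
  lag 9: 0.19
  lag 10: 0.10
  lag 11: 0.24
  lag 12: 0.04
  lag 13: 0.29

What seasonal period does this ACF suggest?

2

The largest autocorrelation is r_2 = 0.66, with weaker echoes at lags 4 (0.44) and 6 (0.31); the remaining lags stay at or below 0.29.
The dominant spike at lag 2 indicates a seasonal period of 2.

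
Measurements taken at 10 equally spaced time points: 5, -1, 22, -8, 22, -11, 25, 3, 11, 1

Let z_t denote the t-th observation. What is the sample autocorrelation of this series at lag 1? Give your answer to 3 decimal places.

-0.863

Mean z̄ = (5 − 1 + 22 − 8 + 22 − 11 + 25 + 3 + 11 + 1)/10 = 6.9000
Numerator Σ_{t=1}^{9}(z_t−z̄)(z_{t+1}−z̄) = -1259.3100
Denominator Σ(z_t−z̄)² = 1458.9000
r_1 = -1259.3100 / 1458.9000 = -0.863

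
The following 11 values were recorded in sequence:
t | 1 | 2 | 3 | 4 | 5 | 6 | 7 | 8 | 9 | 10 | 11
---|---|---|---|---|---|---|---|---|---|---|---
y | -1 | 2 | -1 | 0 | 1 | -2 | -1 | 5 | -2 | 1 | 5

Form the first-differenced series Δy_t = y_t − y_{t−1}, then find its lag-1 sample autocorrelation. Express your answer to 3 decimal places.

First differences Δy: 3, -3, 1, 1, -3, 1, 6, -7, 3, 4
Mean of differences = 0.6000
Numerator Σ(Δy_t−Δȳ)(Δy_{t+1}−Δȳ) = -61.7600
Denominator Σ(Δy_t−Δȳ)² = 136.4000
r_1(Δy) = -61.7600 / 136.4000 = -0.453

-0.453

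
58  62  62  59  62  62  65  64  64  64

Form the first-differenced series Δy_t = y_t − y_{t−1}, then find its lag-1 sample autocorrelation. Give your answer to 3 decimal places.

First differences Δy: 4, 0, -3, 3, 0, 3, -1, 0, 0
Mean of differences = 0.6667
Numerator Σ(Δy_t−Δȳ)(Δy_{t+1}−Δȳ) = -13.7778
Denominator Σ(Δy_t−Δȳ)² = 40.0000
r_1(Δy) = -13.7778 / 40.0000 = -0.344

-0.344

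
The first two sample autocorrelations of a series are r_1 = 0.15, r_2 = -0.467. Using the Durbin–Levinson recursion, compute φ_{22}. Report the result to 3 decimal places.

-0.501

φ_{22} = (r_2 − r_1²) / (1 − r_1²)
r_1² = (0.15)² = 0.0225
Numerator = -0.467 − 0.0225 = -0.4895; denominator = 1 − 0.0225 = 0.9775
φ_{22} = -0.4895 / 0.9775 = -0.501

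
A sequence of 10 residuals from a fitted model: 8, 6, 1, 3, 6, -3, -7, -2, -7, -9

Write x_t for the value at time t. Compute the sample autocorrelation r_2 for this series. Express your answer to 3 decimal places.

Mean x̄ = (8 + 6 + 1 + 3 + 6 − 3 − 7 − 2 − 7 − 9)/10 = -0.4000
Numerator Σ_{t=1}^{8}(x_t−x̄)(x_{t+2}−x̄) = 52.8800
Denominator Σ(x_t−x̄)² = 336.4000
r_2 = 52.8800 / 336.4000 = 0.157

0.157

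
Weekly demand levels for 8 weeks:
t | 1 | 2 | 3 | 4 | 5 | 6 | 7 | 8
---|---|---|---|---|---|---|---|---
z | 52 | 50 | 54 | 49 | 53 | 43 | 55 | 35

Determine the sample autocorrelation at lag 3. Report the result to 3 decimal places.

Mean z̄ = (52 + 50 + 54 + 49 + 53 + 43 + 55 + 35)/8 = 48.8750
Numerator Σ_{t=1}^{5}(z_t−z̄)(z_{t+3}−z̄) = -81.5469
Denominator Σ(z_t−z̄)² = 318.8750
r_3 = -81.5469 / 318.8750 = -0.256

-0.256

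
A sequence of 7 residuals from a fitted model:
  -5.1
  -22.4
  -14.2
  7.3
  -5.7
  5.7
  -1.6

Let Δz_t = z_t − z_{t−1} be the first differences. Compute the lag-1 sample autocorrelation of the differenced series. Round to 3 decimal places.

First differences Δz: -17.3, 8.2, 21.5, -13.0, 11.4, -7.3
Mean of differences = 0.5833
Numerator Σ(Δz_t−Δz̄)(Δz_{t+1}−Δz̄) = -493.2119
Denominator Σ(Δz_t−Δz̄)² = 1178.9883
r_1(Δz) = -493.2119 / 1178.9883 = -0.418

-0.418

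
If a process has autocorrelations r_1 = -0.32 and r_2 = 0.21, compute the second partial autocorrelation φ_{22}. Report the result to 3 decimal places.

φ_{22} = (r_2 − r_1²) / (1 − r_1²)
r_1² = (-0.32)² = 0.1024
Numerator = 0.21 − 0.1024 = 0.1076; denominator = 1 − 0.1024 = 0.8976
φ_{22} = 0.1076 / 0.8976 = 0.120

0.120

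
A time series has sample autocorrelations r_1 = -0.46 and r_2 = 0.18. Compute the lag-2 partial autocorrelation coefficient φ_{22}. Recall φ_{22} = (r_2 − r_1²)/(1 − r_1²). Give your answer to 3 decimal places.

-0.040

φ_{22} = (r_2 − r_1²) / (1 − r_1²)
r_1² = (-0.46)² = 0.2116
Numerator = 0.18 − 0.2116 = -0.0316; denominator = 1 − 0.2116 = 0.7884
φ_{22} = -0.0316 / 0.7884 = -0.040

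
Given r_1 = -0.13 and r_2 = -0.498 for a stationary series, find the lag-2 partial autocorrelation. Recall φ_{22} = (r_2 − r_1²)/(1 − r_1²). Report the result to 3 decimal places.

φ_{22} = (r_2 − r_1²) / (1 − r_1²)
r_1² = (-0.13)² = 0.0169
Numerator = -0.498 − 0.0169 = -0.5149; denominator = 1 − 0.0169 = 0.9831
φ_{22} = -0.5149 / 0.9831 = -0.524

-0.524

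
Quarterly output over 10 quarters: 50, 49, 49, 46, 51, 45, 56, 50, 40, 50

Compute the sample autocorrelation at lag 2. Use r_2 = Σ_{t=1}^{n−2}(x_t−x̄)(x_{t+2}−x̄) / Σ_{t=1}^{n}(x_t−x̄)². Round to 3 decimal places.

Mean x̄ = (50 + 49 + 49 + 46 + 51 + 45 + 56 + 50 + 40 + 50)/10 = 48.6000
Numerator Σ_{t=1}^{8}(x_t−x̄)(x_{t+2}−x̄) = -39.1200
Denominator Σ(x_t−x̄)² = 160.4000
r_2 = -39.1200 / 160.4000 = -0.244

-0.244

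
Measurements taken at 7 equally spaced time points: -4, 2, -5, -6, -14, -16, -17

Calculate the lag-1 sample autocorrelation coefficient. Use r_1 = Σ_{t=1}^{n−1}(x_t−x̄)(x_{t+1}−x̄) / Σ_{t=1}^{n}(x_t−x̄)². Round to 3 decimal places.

Mean x̄ = (-4 + 2 − 5 − 6 − 14 − 16 − 17)/7 = -8.5714
Numerator Σ_{t=1}^{6}(x_t−x̄)(x_{t+1}−x̄) = 184.2449
Denominator Σ(x_t−x̄)² = 307.7143
r_1 = 184.2449 / 307.7143 = 0.599

0.599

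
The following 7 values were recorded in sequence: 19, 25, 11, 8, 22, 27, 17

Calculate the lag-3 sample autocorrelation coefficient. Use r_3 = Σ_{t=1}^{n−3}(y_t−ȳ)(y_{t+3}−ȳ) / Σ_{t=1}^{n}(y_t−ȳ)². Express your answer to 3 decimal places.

-0.106

Mean ȳ = (19 + 25 + 11 + 8 + 22 + 27 + 17)/7 = 18.4286
Deviations from mean: 0.5714, 6.5714, -7.4286, -10.4286, 3.5714, 8.5714, -1.4286
Σ(y_t−ȳ)(y_{t+3}−ȳ) = (-5.9592) + (23.4694) + (-63.6735) + (14.8980) = -31.2653
Denominator Σ(y_t−ȳ)² = 295.7143
r_3 = -31.2653 / 295.7143 = -0.106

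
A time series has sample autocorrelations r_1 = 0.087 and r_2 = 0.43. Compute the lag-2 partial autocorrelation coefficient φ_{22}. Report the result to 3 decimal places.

φ_{22} = (r_2 − r_1²) / (1 − r_1²)
r_1² = (0.087)² = 0.007569
Numerator = 0.43 − 0.0076 = 0.4224; denominator = 1 − 0.0076 = 0.9924
φ_{22} = 0.4224 / 0.9924 = 0.426

0.426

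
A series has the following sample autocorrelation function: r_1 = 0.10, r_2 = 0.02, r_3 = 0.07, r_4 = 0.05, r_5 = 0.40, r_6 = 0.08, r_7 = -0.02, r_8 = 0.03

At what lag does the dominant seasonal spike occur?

The largest autocorrelation is r_5 = 0.40; the remaining lags stay at or below 0.10.
The dominant spike at lag 5 indicates a seasonal period of 5.

5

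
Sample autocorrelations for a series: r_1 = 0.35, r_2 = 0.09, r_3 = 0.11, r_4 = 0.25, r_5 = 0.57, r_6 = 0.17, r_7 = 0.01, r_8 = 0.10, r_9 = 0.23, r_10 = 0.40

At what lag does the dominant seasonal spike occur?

5

The largest autocorrelation is r_5 = 0.57, with a weaker echo at lag 10 (0.40); the remaining lags stay at or below 0.35. The elevated value at lag 1 (0.35), dropping to 0.09 at lag 2, reflects decaying short-term dependence rather than seasonality.
The dominant spike at lag 5 indicates a seasonal period of 5.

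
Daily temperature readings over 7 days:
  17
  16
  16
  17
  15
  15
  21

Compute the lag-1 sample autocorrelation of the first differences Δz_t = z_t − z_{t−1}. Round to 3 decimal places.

First differences Δz: -1, 0, 1, -2, 0, 6
Mean of differences = 0.6667
Numerator Σ(Δz_t−Δz̄)(Δz_{t+1}−Δz̄) = -1.7778
Denominator Σ(Δz_t−Δz̄)² = 39.3333
r_1(Δz) = -1.7778 / 39.3333 = -0.045

-0.045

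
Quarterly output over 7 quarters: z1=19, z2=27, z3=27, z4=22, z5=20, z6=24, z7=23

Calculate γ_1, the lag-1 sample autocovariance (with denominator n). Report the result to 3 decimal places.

Mean z̄ = (19 + 27 + 27 + 22 + 20 + 24 + 23)/7 = 23.1429
Deviations: -4.1429, 3.8571, 3.8571, -1.1429, -3.1429, 0.8571, -0.1429
Σ_{t=1}^{6}(z_t−z̄)(z_{t+1}−z̄) = -4.7347
γ_1 = -4.7347 / 7 = -0.676

-0.676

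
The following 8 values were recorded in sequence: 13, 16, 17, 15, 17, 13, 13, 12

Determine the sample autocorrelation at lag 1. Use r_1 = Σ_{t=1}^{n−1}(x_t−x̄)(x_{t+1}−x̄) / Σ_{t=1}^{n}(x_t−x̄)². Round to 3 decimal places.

0.223

Mean x̄ = (13 + 16 + 17 + 15 + 17 + 13 + 13 + 12)/8 = 14.5000
Deviations from mean: -1.5000, 1.5000, 2.5000, 0.5000, 2.5000, -1.5000, -1.5000, -2.5000
Numerator Σ_{t=1}^{7}(x_t−x̄)(x_{t+1}−x̄) = 6.2500
Denominator Σ(x_t−x̄)² = 28.0000
r_1 = 6.2500 / 28.0000 = 0.223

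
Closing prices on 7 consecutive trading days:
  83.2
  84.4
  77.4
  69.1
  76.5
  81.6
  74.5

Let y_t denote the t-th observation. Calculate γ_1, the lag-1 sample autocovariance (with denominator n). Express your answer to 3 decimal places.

4.317

Mean ȳ = (83.2 + 84.4 + 77.4 + 69.1 + 76.5 + 81.6 + 74.5)/7 = 78.1000
Σ_{t=1}^{6}(y_t−ȳ)(y_{t+1}−ȳ) = 30.2200
γ_1 = 30.2200 / 7 = 4.317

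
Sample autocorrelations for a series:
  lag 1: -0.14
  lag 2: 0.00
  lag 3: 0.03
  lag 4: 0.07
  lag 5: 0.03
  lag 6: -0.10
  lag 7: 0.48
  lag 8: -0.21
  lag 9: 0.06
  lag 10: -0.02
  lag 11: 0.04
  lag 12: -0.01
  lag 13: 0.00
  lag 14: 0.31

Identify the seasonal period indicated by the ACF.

The largest autocorrelation is r_7 = 0.48, with a weaker echo at lag 14 (0.31); the remaining lags stay at or below 0.07.
The dominant spike at lag 7 indicates a seasonal period of 7.

7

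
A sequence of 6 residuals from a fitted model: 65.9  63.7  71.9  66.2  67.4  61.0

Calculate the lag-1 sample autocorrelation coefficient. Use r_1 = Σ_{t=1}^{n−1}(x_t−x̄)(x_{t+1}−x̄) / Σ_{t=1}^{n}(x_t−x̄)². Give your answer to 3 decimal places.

-0.283

Mean x̄ = (65.9 + 63.7 + 71.9 + 66.2 + 67.4 + 61.0)/6 = 66.0167
Σ(x_t−x̄)(x_{t+1}−x̄) = (0.2703) + (-13.6297) + (1.0786) + (0.2536) + (-6.9397) = -18.9669
Denominator Σ(x_t−x̄)² = 67.1083
r_1 = -18.9669 / 67.1083 = -0.283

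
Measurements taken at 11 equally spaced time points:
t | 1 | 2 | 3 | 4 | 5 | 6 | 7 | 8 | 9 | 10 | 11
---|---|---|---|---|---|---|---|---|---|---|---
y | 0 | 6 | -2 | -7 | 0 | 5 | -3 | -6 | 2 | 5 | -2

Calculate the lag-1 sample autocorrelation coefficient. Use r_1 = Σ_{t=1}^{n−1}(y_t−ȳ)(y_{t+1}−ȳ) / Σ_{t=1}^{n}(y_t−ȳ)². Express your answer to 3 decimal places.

Mean ȳ = (0 + 6 − 2 − 7 + 0 + 5 − 3 − 6 + 2 + 5 − 2)/11 = -0.1818
Numerator Σ_{t=1}^{10}(y_t−ȳ)(y_{t+1}−ȳ) = -7.0331
Denominator Σ(y_t−ȳ)² = 191.6364
r_1 = -7.0331 / 191.6364 = -0.037

-0.037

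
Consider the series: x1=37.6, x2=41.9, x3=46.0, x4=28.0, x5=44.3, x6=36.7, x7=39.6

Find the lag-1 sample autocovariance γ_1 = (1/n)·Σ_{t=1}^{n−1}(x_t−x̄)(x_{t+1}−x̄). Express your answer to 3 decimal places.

-18.993

Mean x̄ = (37.6 + 41.9 + 46.0 + 28.0 + 44.3 + 36.7 + 39.6)/7 = 39.1571
Deviations: -1.5571, 2.7429, 6.8429, -11.1571, 5.1429, -2.4571, 0.4429
Σ_{t=1}^{6}(x_t−x̄)(x_{t+1}−x̄) = -132.9533
γ_1 = -132.9533 / 7 = -18.993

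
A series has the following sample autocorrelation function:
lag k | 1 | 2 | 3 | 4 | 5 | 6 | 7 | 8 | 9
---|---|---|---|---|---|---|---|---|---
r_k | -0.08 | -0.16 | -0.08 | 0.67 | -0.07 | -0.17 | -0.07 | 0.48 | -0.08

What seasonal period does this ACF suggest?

4

The largest autocorrelation is r_4 = 0.67, with a weaker echo at lag 8 (0.48); the remaining lags stay at or below -0.07.
The dominant spike at lag 4 indicates a seasonal period of 4.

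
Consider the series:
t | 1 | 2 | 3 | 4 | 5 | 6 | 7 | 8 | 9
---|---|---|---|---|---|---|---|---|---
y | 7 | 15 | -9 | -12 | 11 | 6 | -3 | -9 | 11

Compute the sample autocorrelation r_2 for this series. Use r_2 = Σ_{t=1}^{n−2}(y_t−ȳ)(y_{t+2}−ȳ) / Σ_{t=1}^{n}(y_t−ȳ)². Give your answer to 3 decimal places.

-0.632

Mean ȳ = (7 + 15 − 9 − 12 + 11 + 6 − 3 − 9 + 11)/9 = 1.8889
Numerator Σ_{t=1}^{7}(y_t−ȳ)(y_{t+2}−ȳ) = -527.9136
Denominator Σ(y_t−ȳ)² = 834.8889
r_2 = -527.9136 / 834.8889 = -0.632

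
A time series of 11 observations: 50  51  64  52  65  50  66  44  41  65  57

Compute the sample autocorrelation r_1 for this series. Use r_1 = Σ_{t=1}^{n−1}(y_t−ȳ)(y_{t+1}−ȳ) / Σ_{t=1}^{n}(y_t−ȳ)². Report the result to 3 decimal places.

-0.332

Mean ȳ = (50 + 51 + 64 + 52 + 65 + 50 + 66 + 44 + 41 + 65 + 57)/11 = 55.0000
Numerator Σ_{t=1}^{10}(y_t−ȳ)(y_{t+1}−ȳ) = -265.0000
Denominator Σ(y_t−ȳ)² = 798.0000
r_1 = -265.0000 / 798.0000 = -0.332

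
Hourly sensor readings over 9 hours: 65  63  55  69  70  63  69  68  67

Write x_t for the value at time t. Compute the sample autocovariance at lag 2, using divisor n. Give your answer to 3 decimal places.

Mean x̄ = (65 + 63 + 55 + 69 + 70 + 63 + 69 + 68 + 67)/9 = 65.4444
Σ_{t=1}^{7}(x_t−x̄)(x_{t+2}−x̄) = -44.8395
γ_2 = -44.8395 / 9 = -4.982

-4.982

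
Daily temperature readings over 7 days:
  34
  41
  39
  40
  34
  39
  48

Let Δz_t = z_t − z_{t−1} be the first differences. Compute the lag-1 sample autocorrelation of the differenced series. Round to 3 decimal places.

First differences Δz: 7, -2, 1, -6, 5, 9
Mean of differences = 2.3333
Numerator Σ(Δz_t−Δz̄)(Δz_{t+1}−Δz̄) = -7.7778
Denominator Σ(Δz_t−Δz̄)² = 163.3333
r_1(Δz) = -7.7778 / 163.3333 = -0.048

-0.048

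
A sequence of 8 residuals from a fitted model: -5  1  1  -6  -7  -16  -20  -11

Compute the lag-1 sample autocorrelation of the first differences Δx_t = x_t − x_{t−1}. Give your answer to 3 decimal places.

First differences Δx: 6, 0, -7, -1, -9, -4, 9
Mean of differences = -0.8571
Numerator Σ(Δx_t−Δx̄)(Δx_{t+1}−Δx̄) = -2.7347
Denominator Σ(Δx_t−Δx̄)² = 258.8571
r_1(Δx) = -2.7347 / 258.8571 = -0.011

-0.011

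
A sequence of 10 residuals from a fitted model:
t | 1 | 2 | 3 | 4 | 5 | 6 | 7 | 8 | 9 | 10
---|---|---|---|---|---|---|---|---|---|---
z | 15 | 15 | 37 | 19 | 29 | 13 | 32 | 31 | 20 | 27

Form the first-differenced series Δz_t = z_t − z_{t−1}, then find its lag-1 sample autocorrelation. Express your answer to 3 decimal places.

-0.675

First differences Δz: 0, 22, -18, 10, -16, 19, -1, -11, 7
Mean of differences = 1.3333
Numerator Σ(Δz_t−Δz̄)(Δz_{t+1}−Δz̄) = -1133.4444
Denominator Σ(Δz_t−Δz̄)² = 1680.0000
r_1(Δz) = -1133.4444 / 1680.0000 = -0.675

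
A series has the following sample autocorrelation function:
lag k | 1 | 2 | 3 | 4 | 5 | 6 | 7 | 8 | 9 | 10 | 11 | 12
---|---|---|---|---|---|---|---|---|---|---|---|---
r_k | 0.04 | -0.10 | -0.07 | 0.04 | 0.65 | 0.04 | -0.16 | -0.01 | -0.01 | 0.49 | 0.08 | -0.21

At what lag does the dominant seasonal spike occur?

The largest autocorrelation is r_5 = 0.65, with a weaker echo at lag 10 (0.49); the remaining lags stay at or below 0.08.
The dominant spike at lag 5 indicates a seasonal period of 5.

5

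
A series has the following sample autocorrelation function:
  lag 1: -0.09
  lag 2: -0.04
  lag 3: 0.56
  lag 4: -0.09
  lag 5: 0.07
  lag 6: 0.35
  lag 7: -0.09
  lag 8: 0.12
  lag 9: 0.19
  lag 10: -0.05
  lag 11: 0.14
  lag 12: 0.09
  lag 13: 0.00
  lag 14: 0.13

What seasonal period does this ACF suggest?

The largest autocorrelation is r_3 = 0.56, with weaker echoes at lags 6 (0.35) and 9 (0.19); the remaining lags stay at or below 0.14.
The dominant spike at lag 3 indicates a seasonal period of 3.

3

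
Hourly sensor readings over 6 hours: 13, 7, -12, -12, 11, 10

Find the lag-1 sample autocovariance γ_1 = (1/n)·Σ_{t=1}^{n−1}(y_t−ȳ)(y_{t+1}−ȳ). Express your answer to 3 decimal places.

Mean ȳ = (13 + 7 − 12 − 12 + 11 + 10)/6 = 2.8333
Σ_{t=1}^{5}(y_t−ȳ)(y_{t+1}−ȳ) = 137.9722
γ_1 = 137.9722 / 6 = 22.995

22.995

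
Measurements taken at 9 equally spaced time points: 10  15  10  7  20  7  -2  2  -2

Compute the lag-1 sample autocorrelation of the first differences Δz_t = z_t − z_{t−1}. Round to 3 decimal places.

First differences Δz: 5, -5, -3, 13, -13, -9, 4, -4
Mean of differences = -1.5000
Numerator Σ(Δz_t−Δz̄)(Δz_{t+1}−Δz̄) = -174.7500
Denominator Σ(Δz_t−Δz̄)² = 492.0000
r_1(Δz) = -174.7500 / 492.0000 = -0.355

-0.355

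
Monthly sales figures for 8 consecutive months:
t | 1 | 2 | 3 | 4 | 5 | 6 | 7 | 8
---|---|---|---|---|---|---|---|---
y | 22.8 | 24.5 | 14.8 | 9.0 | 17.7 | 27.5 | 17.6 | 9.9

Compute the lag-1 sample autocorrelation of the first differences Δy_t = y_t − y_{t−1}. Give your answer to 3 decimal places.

0.086

First differences Δy: 1.7, -9.7, -5.8, 8.7, 9.8, -9.9, -7.7
Mean of differences = -1.8429
Numerator Σ(Δy_t−Δȳ)(Δy_{t+1}−Δȳ) = 37.6682
Denominator Σ(Δy_t−Δȳ)² = 435.8771
r_1(Δy) = 37.6682 / 435.8771 = 0.086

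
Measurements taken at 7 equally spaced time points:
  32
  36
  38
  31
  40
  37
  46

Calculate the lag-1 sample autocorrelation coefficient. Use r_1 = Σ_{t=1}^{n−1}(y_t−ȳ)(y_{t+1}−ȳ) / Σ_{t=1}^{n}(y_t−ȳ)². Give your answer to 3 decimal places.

Mean ȳ = (32 + 36 + 38 + 31 + 40 + 37 + 46)/7 = 37.1429
Deviations from mean: -5.1429, -1.1429, 0.8571, -6.1429, 2.8571, -0.1429, 8.8571
Numerator Σ_{t=1}^{6}(y_t−ȳ)(y_{t+1}−ȳ) = -19.5918
Denominator Σ(y_t−ȳ)² = 152.8571
r_1 = -19.5918 / 152.8571 = -0.128

-0.128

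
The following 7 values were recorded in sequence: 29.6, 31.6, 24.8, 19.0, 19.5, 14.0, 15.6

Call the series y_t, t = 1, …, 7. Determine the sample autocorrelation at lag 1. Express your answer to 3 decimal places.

0.612

Mean ȳ = (29.6 + 31.6 + 24.8 + 19.0 + 19.5 + 14.0 + 15.6)/7 = 22.0143
Deviations from mean: 7.5857, 9.5857, 2.7857, -3.0143, -2.5143, -8.0143, -6.4143
Σ(y_t−ȳ)(y_{t+1}−ȳ) = (72.7145) + (26.7031) + (-8.3969) + (7.5788) + (20.1502) + (51.4059) = 170.1555
Denominator Σ(y_t−ȳ)² = 277.9686
r_1 = 170.1555 / 277.9686 = 0.612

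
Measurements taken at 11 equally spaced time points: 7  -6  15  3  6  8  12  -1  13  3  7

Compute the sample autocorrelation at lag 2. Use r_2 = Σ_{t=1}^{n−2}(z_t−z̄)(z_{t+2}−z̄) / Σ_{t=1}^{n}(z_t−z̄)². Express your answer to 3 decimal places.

Mean z̄ = (7 − 6 + 15 + 3 + 6 + 8 + 12 − 1 + 13 + 3 + 7)/11 = 6.0909
Numerator Σ_{t=1}^{9}(z_t−z̄)(z_{t+2}−z̄) = 93.7107
Denominator Σ(z_t−z̄)² = 382.9091
r_2 = 93.7107 / 382.9091 = 0.245

0.245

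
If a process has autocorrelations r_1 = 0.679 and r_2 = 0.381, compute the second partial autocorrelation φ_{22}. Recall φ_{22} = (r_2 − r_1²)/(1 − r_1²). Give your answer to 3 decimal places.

-0.149

φ_{22} = (r_2 − r_1²) / (1 − r_1²)
r_1² = (0.679)² = 0.461041
Numerator = 0.381 − 0.4610 = -0.0800; denominator = 1 − 0.4610 = 0.5390
φ_{22} = -0.0800 / 0.5390 = -0.149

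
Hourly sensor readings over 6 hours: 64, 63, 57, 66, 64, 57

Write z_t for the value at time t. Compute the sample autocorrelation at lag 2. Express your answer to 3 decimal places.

-0.484

Mean z̄ = (64 + 63 + 57 + 66 + 64 + 57)/6 = 61.8333
Σ(z_t−z̄)(z_{t+2}−z̄) = (-10.4722) + (4.8611) + (-10.4722) + (-20.1389) = -36.2222
Denominator Σ(z_t−z̄)² = 74.8333
r_2 = -36.2222 / 74.8333 = -0.484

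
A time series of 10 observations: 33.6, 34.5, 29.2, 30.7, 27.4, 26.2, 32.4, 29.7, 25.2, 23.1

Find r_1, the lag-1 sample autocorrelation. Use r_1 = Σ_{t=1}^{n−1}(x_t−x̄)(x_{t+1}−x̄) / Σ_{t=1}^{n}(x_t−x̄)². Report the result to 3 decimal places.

0.322

Mean x̄ = (33.6 + 34.5 + 29.2 + 30.7 + 27.4 + 26.2 + 32.4 + 29.7 + 25.2 + 23.1)/10 = 29.2000
Numerator Σ_{t=1}^{9}(x_t−x̄)(x_{t+1}−x̄) = 40.4200
Denominator Σ(x_t−x̄)² = 125.6400
r_1 = 40.4200 / 125.6400 = 0.322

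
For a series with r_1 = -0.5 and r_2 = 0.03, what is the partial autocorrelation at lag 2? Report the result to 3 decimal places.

-0.293

φ_{22} = (r_2 − r_1²) / (1 − r_1²)
r_1² = (-0.5)² = 0.25
Numerator = 0.03 − 0.2500 = -0.2200; denominator = 1 − 0.2500 = 0.7500
φ_{22} = -0.2200 / 0.7500 = -0.293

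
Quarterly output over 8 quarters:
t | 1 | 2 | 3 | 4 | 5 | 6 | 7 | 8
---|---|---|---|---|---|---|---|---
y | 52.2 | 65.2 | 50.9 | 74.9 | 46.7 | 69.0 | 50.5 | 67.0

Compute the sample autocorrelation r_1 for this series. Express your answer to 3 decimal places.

Mean ȳ = (52.2 + 65.2 + 50.9 + 74.9 + 46.7 + 69.0 + 50.5 + 67.0)/8 = 59.5500
Deviations from mean: -7.3500, 5.6500, -8.6500, 15.3500, -12.8500, 9.4500, -9.0500, 7.4500
Σ(y_t−ȳ)(y_{t+1}−ȳ) = (-41.5275) + (-48.8725) + (-132.7775) + (-197.2475) + (-121.4325) + (-85.5225) + (-67.4225) = -694.8025
Denominator Σ(y_t−ȳ)² = 788.2200
r_1 = -694.8025 / 788.2200 = -0.881

-0.881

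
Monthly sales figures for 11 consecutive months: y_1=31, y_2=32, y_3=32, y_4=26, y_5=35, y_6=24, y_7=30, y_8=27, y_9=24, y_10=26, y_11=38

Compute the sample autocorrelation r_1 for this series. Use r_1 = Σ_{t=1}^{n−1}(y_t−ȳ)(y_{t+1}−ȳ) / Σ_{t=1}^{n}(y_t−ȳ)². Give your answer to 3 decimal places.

-0.233

Mean ȳ = (31 + 32 + 32 + 26 + 35 + 24 + 30 + 27 + 24 + 26 + 38)/11 = 29.5455
Numerator Σ_{t=1}^{10}(y_t−ȳ)(y_{t+1}−ȳ) = -48.5702
Denominator Σ(y_t−ȳ)² = 208.7273
r_1 = -48.5702 / 208.7273 = -0.233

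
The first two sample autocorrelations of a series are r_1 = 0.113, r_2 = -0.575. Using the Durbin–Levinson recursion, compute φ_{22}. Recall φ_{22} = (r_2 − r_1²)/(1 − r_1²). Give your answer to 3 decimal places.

-0.595

φ_{22} = (r_2 − r_1²) / (1 − r_1²)
r_1² = (0.113)² = 0.012769
Numerator = -0.575 − 0.0128 = -0.5878; denominator = 1 − 0.0128 = 0.9872
φ_{22} = -0.5878 / 0.9872 = -0.595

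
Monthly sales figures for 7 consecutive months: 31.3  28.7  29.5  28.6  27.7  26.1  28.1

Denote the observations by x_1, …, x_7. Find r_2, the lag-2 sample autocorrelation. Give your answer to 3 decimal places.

Mean x̄ = (31.3 + 28.7 + 29.5 + 28.6 + 27.7 + 26.1 + 28.1)/7 = 28.5714
Σ(x_t−x̄)(x_{t+2}−x̄) = (2.5337) + (0.0037) + (-0.8092) + (-0.0706) + (0.4108) = 2.0684
Denominator Σ(x_t−x̄)² = 15.4143
r_2 = 2.0684 / 15.4143 = 0.134

0.134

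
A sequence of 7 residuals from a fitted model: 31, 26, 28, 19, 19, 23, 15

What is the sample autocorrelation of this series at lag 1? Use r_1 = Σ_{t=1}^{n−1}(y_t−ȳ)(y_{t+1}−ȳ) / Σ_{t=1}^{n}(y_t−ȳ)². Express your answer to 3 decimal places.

Mean ȳ = (31 + 26 + 28 + 19 + 19 + 23 + 15)/7 = 23.0000
Deviations from mean: 8.0000, 3.0000, 5.0000, -4.0000, -4.0000, 0.0000, -8.0000
Numerator Σ_{t=1}^{6}(y_t−ȳ)(y_{t+1}−ȳ) = 35.0000
Denominator Σ(y_t−ȳ)² = 194.0000
r_1 = 35.0000 / 194.0000 = 0.180

0.180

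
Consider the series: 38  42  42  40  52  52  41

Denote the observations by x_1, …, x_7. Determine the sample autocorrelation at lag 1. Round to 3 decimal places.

0.168

Mean x̄ = (38 + 42 + 42 + 40 + 52 + 52 + 41)/7 = 43.8571
Deviations from mean: -5.8571, -1.8571, -1.8571, -3.8571, 8.1429, 8.1429, -2.8571
Σ(x_t−x̄)(x_{t+1}−x̄) = (10.8776) + (3.4490) + (7.1633) + (-31.4082) + (66.3061) + (-23.2653) = 33.1224
Denominator Σ(x_t−x̄)² = 196.8571
r_1 = 33.1224 / 196.8571 = 0.168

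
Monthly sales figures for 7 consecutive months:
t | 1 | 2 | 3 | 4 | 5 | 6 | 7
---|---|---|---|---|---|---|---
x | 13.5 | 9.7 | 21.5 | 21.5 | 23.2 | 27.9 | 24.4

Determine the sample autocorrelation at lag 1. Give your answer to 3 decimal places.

Mean x̄ = (13.5 + 9.7 + 21.5 + 21.5 + 23.2 + 27.9 + 24.4)/7 = 20.2429
Deviations from mean: -6.7429, -10.5429, 1.2571, 1.2571, 2.9571, 7.6571, 4.1571
Σ(x_t−x̄)(x_{t+1}−x̄) = (71.0890) + (-13.2539) + (1.5804) + (3.7176) + (22.6433) + (31.8318) = 117.6082
Denominator Σ(x_t−x̄)² = 244.4371
r_1 = 117.6082 / 244.4371 = 0.481

0.481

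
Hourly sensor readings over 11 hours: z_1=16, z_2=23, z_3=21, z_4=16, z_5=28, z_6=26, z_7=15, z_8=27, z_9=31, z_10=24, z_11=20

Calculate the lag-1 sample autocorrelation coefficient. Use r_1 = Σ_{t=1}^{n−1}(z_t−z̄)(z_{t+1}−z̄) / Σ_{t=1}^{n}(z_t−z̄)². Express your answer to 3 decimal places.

-0.081

Mean z̄ = (16 + 23 + 21 + 16 + 28 + 26 + 15 + 27 + 31 + 24 + 20)/11 = 22.4545
Numerator Σ_{t=1}^{10}(z_t−z̄)(z_{t+1}−z̄) = -23.1157
Denominator Σ(z_t−z̄)² = 286.7273
r_1 = -23.1157 / 286.7273 = -0.081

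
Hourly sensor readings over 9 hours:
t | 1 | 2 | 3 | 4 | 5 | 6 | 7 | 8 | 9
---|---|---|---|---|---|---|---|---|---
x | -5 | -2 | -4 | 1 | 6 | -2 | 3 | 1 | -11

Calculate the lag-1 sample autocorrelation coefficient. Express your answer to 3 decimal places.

Mean x̄ = (-5 − 2 − 4 + 1 + 6 − 2 + 3 + 1 − 11)/9 = -1.4444
Numerator Σ_{t=1}^{8}(x_t−x̄)(x_{t+1}−x̄) = -3.7531
Denominator Σ(x_t−x̄)² = 198.2222
r_1 = -3.7531 / 198.2222 = -0.019

-0.019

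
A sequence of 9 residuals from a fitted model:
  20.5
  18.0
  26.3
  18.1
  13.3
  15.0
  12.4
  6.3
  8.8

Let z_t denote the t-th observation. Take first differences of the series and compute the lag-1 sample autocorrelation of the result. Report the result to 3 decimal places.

First differences Δz: -2.5, 8.3, -8.2, -4.8, 1.7, -2.6, -6.1, 2.5
Mean of differences = -1.4625
Numerator Σ(Δz_t−Δz̄)(Δz_{t+1}−Δz̄) = -80.6702
Denominator Σ(Δz_t−Δz̄)² = 201.4188
r_1(Δz) = -80.6702 / 201.4188 = -0.401

-0.401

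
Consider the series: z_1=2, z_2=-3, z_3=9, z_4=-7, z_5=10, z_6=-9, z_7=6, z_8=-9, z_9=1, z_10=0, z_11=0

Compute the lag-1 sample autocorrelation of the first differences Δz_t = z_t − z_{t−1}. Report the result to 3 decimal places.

First differences Δz: -5, 12, -16, 17, -19, 15, -15, 10, -1, 0
Mean of differences = -0.2000
Numerator Σ(Δz_t−Δz̄)(Δz_{t+1}−Δz̄) = -1516.4400
Denominator Σ(Δz_t−Δz̄)² = 1625.6000
r_1(Δz) = -1516.4400 / 1625.6000 = -0.933

-0.933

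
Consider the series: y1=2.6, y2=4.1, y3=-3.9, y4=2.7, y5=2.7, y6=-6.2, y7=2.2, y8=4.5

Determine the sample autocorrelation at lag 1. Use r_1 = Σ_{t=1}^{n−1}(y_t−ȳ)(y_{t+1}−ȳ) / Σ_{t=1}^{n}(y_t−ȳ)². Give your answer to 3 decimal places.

Mean ȳ = (2.6 + 4.1 − 3.9 + 2.7 + 2.7 − 6.2 + 2.2 + 4.5)/8 = 1.0875
Deviations from mean: 1.5125, 3.0125, -4.9875, 1.6125, 1.6125, -7.2875, 1.1125, 3.4125
Σ(y_t−ȳ)(y_{t+1}−ȳ) = (4.5564) + (-15.0248) + (-8.0423) + (2.6002) + (-11.7511) + (-8.1073) + (3.7964) = -31.9727
Denominator Σ(y_t−ȳ)² = 107.4288
r_1 = -31.9727 / 107.4288 = -0.298

-0.298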